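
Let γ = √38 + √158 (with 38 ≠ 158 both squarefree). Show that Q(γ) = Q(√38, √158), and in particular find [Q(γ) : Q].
[Q(γ) : Q] = 4 (equivalently, Q(γ) = Q(√38, √158))

Obviously Q(γ) ⊆ Q(√38, √158), and [Q(√38, √158):Q] = 4 (since 38, 158 are distinct squarefree integers > 1 with 6004 not a perfect square). To show equality we compute the minimal polynomial of γ. From γ = √38 + √158: γ^2 = 38 + 2√(6004) + 158 = 196 + 2√(6004), so γ^2 - 196 = 2√(6004); squaring, (γ^2 - 196)^2 = 4·6004, i.e. γ^4 - 392γ^2 + 38416 - 24016 = 0, i.e. γ^4 - 392γ^2 + 14400 = 0. So γ is a root of x^4 - 392x^2 + 14400. This polynomial is irreducible over Q: it has no rational root (each ±√38 ± √158 is irrational), and any factorization into two quadratics over Q would force √(6004) ∈ Q (pairing opposite roots) or √38, √158 ∈ Q (other pairings), all impossible. Hence [Q(γ):Q] = 4 = [Q(√38, √158):Q], so Q(γ) = Q(√38, √158).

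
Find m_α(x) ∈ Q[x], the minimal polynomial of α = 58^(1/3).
m_α(x) = x^3 - 58

α satisfies α^3 = 58, so x^3 - 58 annihilates α. By the rational root test, a rational root p/q (in lowest terms) of x^3 - 58 would satisfy p^3 = 58 q^3, forcing q = 1 and p^3 = 58; but 58 is not a perfect cube, contradiction. A monic cubic over Q with no rational root is irreducible (any nontrivial factorization would include a linear factor). Hence x^3 - 58 is the minimal polynomial of α, and in particular [Q(α):Q] = 3.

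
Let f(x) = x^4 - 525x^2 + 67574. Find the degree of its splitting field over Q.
[K : Q] = 4

Solving the quadratic in x^2: x^2 = (525 ± √(525^2 - 4·67574))/2 = (525 ± √5329)/2 = (525 ± 73)/2, giving x^2 = 226 or x^2 = 299. So f(x) = (x^2 - 226)(x^2 - 299) and the roots of f are ±√226, ±√299. Hence the splitting field is K = Q(√226, √299). Since 226 and 299 are distinct squarefree integers > 1, their product 67574 is not a perfect square, so √299 ∉ Q(√226). By the tower law [K:Q] = [Q(√226,√299):Q(√226)] · [Q(√226):Q] = 2 · 2 = 4.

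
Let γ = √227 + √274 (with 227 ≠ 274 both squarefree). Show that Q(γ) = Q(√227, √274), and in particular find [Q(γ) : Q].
[Q(γ) : Q] = 4 (equivalently, Q(γ) = Q(√227, √274))

Obviously Q(γ) ⊆ Q(√227, √274), and [Q(√227, √274):Q] = 4 (since 227, 274 are distinct squarefree integers > 1 with 62198 not a perfect square). To show equality we compute the minimal polynomial of γ. From γ = √227 + √274: γ^2 = 227 + 2√(62198) + 274 = 501 + 2√(62198), so γ^2 - 501 = 2√(62198); squaring, (γ^2 - 501)^2 = 4·62198, i.e. γ^4 - 1002γ^2 + 251001 - 248792 = 0, i.e. γ^4 - 1002γ^2 + 2209 = 0. So γ is a root of x^4 - 1002x^2 + 2209. This polynomial is irreducible over Q: it has no rational root (each ±√227 ± √274 is irrational), and any factorization into two quadratics over Q would force √(62198) ∈ Q (pairing opposite roots) or √227, √274 ∈ Q (other pairings), all impossible. Hence [Q(γ):Q] = 4 = [Q(√227, √274):Q], so Q(γ) = Q(√227, √274).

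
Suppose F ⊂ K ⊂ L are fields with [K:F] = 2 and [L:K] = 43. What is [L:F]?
[L:F] = 86

The tower law says that for any tower of field extensions F ⊂ K ⊂ L with finite degrees, [L:F] = [L:K] · [K:F]. Here this gives [L:F] = 43 · 2 = 86.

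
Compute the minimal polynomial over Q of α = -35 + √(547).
m_α(x) = x^2 + 70x + 678

From α + 35 = √(547), squaring gives (α + 35)^2 = 547, i.e. α^2 + 70α + 1225 = 547, so α^2 + 70α + 678 = 0. The discriminant of x^2 + 70x + 678 is (70)^2 - 4·(678) = 4900 - 2712 = 2188, and 4·(547) is not a perfect square in Q since 547 is squarefree and ≠ 1. Hence x^2 + 70x + 678 is irreducible over Q and is the minimal polynomial of α.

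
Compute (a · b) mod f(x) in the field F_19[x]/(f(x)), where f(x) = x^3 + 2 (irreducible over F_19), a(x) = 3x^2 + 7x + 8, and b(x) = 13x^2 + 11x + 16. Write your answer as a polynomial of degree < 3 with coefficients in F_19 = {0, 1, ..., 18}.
a · b ≡ x^2 + 8x + 13 (mod f(x))

Multiply in F_19[x]: a(x)·b(x) = (3x^2 + 7x + 8)·(13x^2 + 11x + 16) = x^4 + 10x^3 + x^2 + 10x + 14. This has degree ≥ 3, so divide by f(x) over F_19: x^4 + 10x^3 + x^2 + 10x + 14 = (x + 10)·(x^3 + 2) + (x^2 + 8x + 13). Hence a·b ≡ x^2 + 8x + 13 (mod f). (F_19[x]/(f) is a field with 19^3 = 6859 elements since f is irreducible of degree 3.)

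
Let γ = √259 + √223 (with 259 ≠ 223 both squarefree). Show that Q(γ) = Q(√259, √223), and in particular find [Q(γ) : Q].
[Q(γ) : Q] = 4 (equivalently, Q(γ) = Q(√259, √223))

Obviously Q(γ) ⊆ Q(√259, √223), and [Q(√259, √223):Q] = 4 (since 259, 223 are distinct squarefree integers > 1 with 57757 not a perfect square). To show equality we compute the minimal polynomial of γ. From γ = √259 + √223: γ^2 = 259 + 2√(57757) + 223 = 482 + 2√(57757), so γ^2 - 482 = 2√(57757); squaring, (γ^2 - 482)^2 = 4·57757, i.e. γ^4 - 964γ^2 + 232324 - 231028 = 0, i.e. γ^4 - 964γ^2 + 1296 = 0. So γ is a root of x^4 - 964x^2 + 1296. This polynomial is irreducible over Q: it has no rational root (each ±√259 ± √223 is irrational), and any factorization into two quadratics over Q would force √(57757) ∈ Q (pairing opposite roots) or √259, √223 ∈ Q (other pairings), all impossible. Hence [Q(γ):Q] = 4 = [Q(√259, √223):Q], so Q(γ) = Q(√259, √223).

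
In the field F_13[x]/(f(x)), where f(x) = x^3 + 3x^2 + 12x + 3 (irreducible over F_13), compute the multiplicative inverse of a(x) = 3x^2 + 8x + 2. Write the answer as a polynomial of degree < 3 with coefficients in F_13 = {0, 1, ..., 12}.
a(x)^(-1) ≡ 11x^2 + 2x + 6 (mod f(x))

Since f is irreducible over F_13, F_13[x]/(f) is a field and a(x) ≠ 0 has an inverse. Apply the extended Euclidean algorithm to f(x) and a(x) in F_13[x]: f(x) = (9x + 3)·a(x) + (9x + 10);  a(x) = (9x + 1)·(9x + 10) + (5). The last nonzero remainder is the constant 5 = gcd(f, a) in F_13. Back-substituting through the division chain expresses 5 = s(x)·a(x) + t(x)·f(x) with s(x) ≡ 3x^2 + 10x + 4 (mod f), so (3x^2 + 10x + 4)·a(x) ≡ 5 (mod f). Multiplying by 5^(-1) ≡ 8 in F_13 gives a(x)^(-1) ≡ 8·(3x^2 + 10x + 4) ≡ 11x^2 + 2x + 6 (mod f). Check: (3x^2 + 8x + 2)·(11x^2 + 2x + 6) = 7x^4 + 3x^3 + 4x^2 + 12 ≡ 1 (mod x^3 + 3x^2 + 12x + 3).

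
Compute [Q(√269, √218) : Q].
[Q(√269, √218) : Q] = 4

[Q(√269):Q] = 2 (min poly x^2 - 269, irreducible since 269 is squarefree > 1). For the top step, suppose √218 ∈ Q(√269), say √218 = c + d√269 with c, d ∈ Q. Squaring: 218 = c^2 + 269d^2 + 2cd√269. Since √269 ∉ Q this forces 2cd = 0. If d = 0 then √218 = c ∈ Q, contradicting 218 squarefree > 1. If c = 0 then 218 = 269d^2, so 269·218 = (269d)^2 is a perfect square in Q — but 269·218 = 58642 is not a perfect square (since 269 and 218 are distinct squarefree integers). Contradiction. Hence √218 ∉ Q(√269), so x^2 - 218 stays irreducible over Q(√269) and [Q(√269, √218) : Q(√269)] = 2. By the tower law, [Q(√269, √218) : Q] = 2 · 2 = 4.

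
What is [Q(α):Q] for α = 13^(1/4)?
[Q(α):Q] = 4

α is a root of x^4 - 13. By Eisenstein's criterion at the prime p = 13 (which divides the constant term 13 but p^2 = 169 does not, since 13 is squarefree), x^4 - 13 is irreducible over Q. Hence [Q(α):Q] = 4.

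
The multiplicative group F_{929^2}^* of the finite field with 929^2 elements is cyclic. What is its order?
|F_{929^2}^*| = 863040

F_{929^2} has 929^2 = 863041 elements; its multiplicative group consists of all nonzero elements, so |F_{929^2}^*| = 863041 - 1 = 863040. (It is cyclic since any finite subgroup of the multiplicative group of a field is cyclic.)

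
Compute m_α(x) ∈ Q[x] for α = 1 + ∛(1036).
m_α(x) = x^3 - 3x^2 + 3x - 1037

Set β = α - 1 = ∛(1036), so β^3 = 1036. Then (α - 1)^3 - 1036 = 0, i.e. α is a root of g(x) = (x - 1)^3 - 1036 = x^3 - 3x^2 + 3x - 1037. Since g(x) = h(x - 1) where h(x) = x^3 - 1036, and h is irreducible over Q (because 1036 is not a perfect cube, so h has no rational root, and a monic cubic with no rational root is irreducible), g is also irreducible (irreducibility is preserved under the substitution x → x - 1). Hence m_α(x) = x^3 - 3x^2 + 3x - 1037.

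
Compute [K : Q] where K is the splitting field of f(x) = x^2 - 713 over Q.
[K : Q] = 2

f(x) = x^2 - 713 factors as (x - √713)(x + √713). The splitting field is K = Q(√713). Since 713 is squarefree and > 1, it is not a perfect square, so x^2 - 713 is irreducible over Q and [Q(√713) : Q] = 2. Hence [K : Q] = 2.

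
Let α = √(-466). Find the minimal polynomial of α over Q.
m_α(x) = x^2 + 466

α satisfies α^2 + 466 = 0, so x^2 + 466 annihilates α. Since d = -466 is squarefree and ≠ 1, it is not a perfect square in Q, so x^2 + 466 has no rational root and is therefore irreducible over Q (a degree-2 polynomial over a field is irreducible iff it has no root). Hence m_α(x) = x^2 + 466.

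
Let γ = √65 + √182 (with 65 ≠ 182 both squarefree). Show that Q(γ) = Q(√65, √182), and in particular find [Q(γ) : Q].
[Q(γ) : Q] = 4 (equivalently, Q(γ) = Q(√65, √182))

Obviously Q(γ) ⊆ Q(√65, √182), and [Q(√65, √182):Q] = 4 (since 65, 182 are distinct squarefree integers > 1 with 11830 not a perfect square). To show equality we compute the minimal polynomial of γ. From γ = √65 + √182: γ^2 = 65 + 2√(11830) + 182 = 247 + 2√(11830), so γ^2 - 247 = 2√(11830); squaring, (γ^2 - 247)^2 = 4·11830, i.e. γ^4 - 494γ^2 + 61009 - 47320 = 0, i.e. γ^4 - 494γ^2 + 13689 = 0. So γ is a root of x^4 - 494x^2 + 13689. This polynomial is irreducible over Q: it has no rational root (each ±√65 ± √182 is irrational), and any factorization into two quadratics over Q would force √(11830) ∈ Q (pairing opposite roots) or √65, √182 ∈ Q (other pairings), all impossible. Hence [Q(γ):Q] = 4 = [Q(√65, √182):Q], so Q(γ) = Q(√65, √182).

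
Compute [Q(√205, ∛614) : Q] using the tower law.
[Q(√205, ∛614) : Q] = 6

Let L = Q(√205, ∛614). Since Q(√205) ⊂ L and [Q(√205):Q] = 2, the tower law gives 2 | [L:Q]. Likewise Q(∛614) ⊂ L with [Q(∛614):Q] = 3 (because 614 is not a perfect cube), so 3 | [L:Q]. As gcd(2,3) = 1, [L:Q] is divisible by 6. Conversely L is generated over Q by √205 and ∛614, so [L:Q] ≤ 2·3 = 6. Therefore [Q(√205, ∛614) : Q] = 6.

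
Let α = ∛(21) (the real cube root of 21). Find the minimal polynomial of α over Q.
m_α(x) = x^3 - 21

α satisfies α^3 = 21, so x^3 - 21 annihilates α. By the rational root test, a rational root p/q (in lowest terms) of x^3 - 21 would satisfy p^3 = 21 q^3, forcing q = 1 and p^3 = 21; but 21 is not a perfect cube, contradiction. A monic cubic over Q with no rational root is irreducible (any nontrivial factorization would include a linear factor). Hence x^3 - 21 is the minimal polynomial of α, and in particular [Q(α):Q] = 3.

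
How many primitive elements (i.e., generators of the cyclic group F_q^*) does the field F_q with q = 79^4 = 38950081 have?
There are φ(38950080) = 9584640 primitive elements

F_q^* is cyclic of order q - 1 = 38950080. A cyclic group of order m has exactly φ(m) generators. Here m = 38950080 = 2^6 · 3 · 5 · 13 · 3121, so the number of primitive elements is φ(38950080) = 9584640.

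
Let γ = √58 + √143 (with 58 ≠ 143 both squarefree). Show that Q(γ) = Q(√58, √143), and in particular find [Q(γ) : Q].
[Q(γ) : Q] = 4 (equivalently, Q(γ) = Q(√58, √143))

Obviously Q(γ) ⊆ Q(√58, √143), and [Q(√58, √143):Q] = 4 (since 58, 143 are distinct squarefree integers > 1 with 8294 not a perfect square). To show equality we compute the minimal polynomial of γ. From γ = √58 + √143: γ^2 = 58 + 2√(8294) + 143 = 201 + 2√(8294), so γ^2 - 201 = 2√(8294); squaring, (γ^2 - 201)^2 = 4·8294, i.e. γ^4 - 402γ^2 + 40401 - 33176 = 0, i.e. γ^4 - 402γ^2 + 7225 = 0. So γ is a root of x^4 - 402x^2 + 7225. This polynomial is irreducible over Q: it has no rational root (each ±√58 ± √143 is irrational), and any factorization into two quadratics over Q would force √(8294) ∈ Q (pairing opposite roots) or √58, √143 ∈ Q (other pairings), all impossible. Hence [Q(γ):Q] = 4 = [Q(√58, √143):Q], so Q(γ) = Q(√58, √143).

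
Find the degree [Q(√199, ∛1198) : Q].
[Q(√199, ∛1198) : Q] = 6

Let L = Q(√199, ∛1198). Since Q(√199) ⊂ L and [Q(√199):Q] = 2, the tower law gives 2 | [L:Q]. Likewise Q(∛1198) ⊂ L with [Q(∛1198):Q] = 3 (because 1198 is not a perfect cube), so 3 | [L:Q]. As gcd(2,3) = 1, [L:Q] is divisible by 6. Conversely L is generated over Q by √199 and ∛1198, so [L:Q] ≤ 2·3 = 6. Therefore [Q(√199, ∛1198) : Q] = 6.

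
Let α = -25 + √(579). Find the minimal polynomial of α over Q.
m_α(x) = x^2 + 50x + 46

From α + 25 = √(579), squaring gives (α + 25)^2 = 579, i.e. α^2 + 50α + 625 = 579, so α^2 + 50α + 46 = 0. The discriminant of x^2 + 50x + 46 is (50)^2 - 4·(46) = 2500 - 184 = 2316, and 4·(579) is not a perfect square in Q since 579 is squarefree and ≠ 1. Hence x^2 + 50x + 46 is irreducible over Q and is the minimal polynomial of α.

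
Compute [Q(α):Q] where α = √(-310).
[Q(α):Q] = 2

[Q(α):Q] equals the degree of the minimal polynomial of α. Here α^2 = -310 and x^2 + 310 is irreducible (d = -310 is squarefree, ≠ 1, hence not a square), so deg(m_α) = 2. Thus [Q(α):Q] = 2.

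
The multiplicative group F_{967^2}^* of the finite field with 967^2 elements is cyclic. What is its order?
|F_{967^2}^*| = 935088

F_{967^2} has 967^2 = 935089 elements; its multiplicative group consists of all nonzero elements, so |F_{967^2}^*| = 935089 - 1 = 935088. (It is cyclic since any finite subgroup of the multiplicative group of a field is cyclic.)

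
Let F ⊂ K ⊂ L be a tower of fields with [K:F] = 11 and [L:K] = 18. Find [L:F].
[L:F] = 198

The tower law says that for any tower of field extensions F ⊂ K ⊂ L with finite degrees, [L:F] = [L:K] · [K:F]. Here this gives [L:F] = 18 · 11 = 198.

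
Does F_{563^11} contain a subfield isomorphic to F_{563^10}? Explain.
No: F_{563^10} is not a subfield of F_{563^11}

F_{p^m} embeds in F_{p^n} iff m | n. Here 10 ∤ 11 (since 11 = 1·10 + 1 with remainder 1 ≠ 0), so F_{563^10} is not a subfield of F_{563^11}. Equivalently: if it were, the tower law would give 10 = [F_{563^10}:F_563] dividing [F_{563^11}:F_563] = 11, contradiction.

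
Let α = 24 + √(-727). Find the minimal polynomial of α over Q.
m_α(x) = x^2 - 48x + 1303

From α - 24 = √(-727), squaring gives (α - 24)^2 = -727, i.e. α^2 - 48α + 576 = -727, so α^2 - 48α + 1303 = 0. The discriminant of x^2 - 48x + 1303 is (-48)^2 - 4·(1303) = 2304 - 5212 = -2908, and 4·(-727) is not a perfect square in Q since -727 is squarefree and ≠ 1. Hence x^2 - 48x + 1303 is irreducible over Q and is the minimal polynomial of α.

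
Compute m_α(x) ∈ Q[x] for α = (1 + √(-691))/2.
m_α(x) = x^2 - x + 173

From 2α - 1 = √(-691), squaring gives (2α - 1)^2 = -691, i.e. 4α^2 - 4α + 1 = -691, so α^2 - α + (1 + 691)/4 = 0. Since -691 ≡ 1 (mod 4), (1 + 691)/4 = 173 ∈ Z. The polynomial x^2 - x + 173 has discriminant 1 - 4·(173) = -691, which is not a perfect square in Q (d = -691 is squarefree and ≠ 1), so x^2 - x + 173 is irreducible over Q. It is the minimal polynomial of α.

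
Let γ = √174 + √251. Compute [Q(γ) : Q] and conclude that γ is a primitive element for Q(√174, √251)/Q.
[Q(γ) : Q] = 4 (equivalently, Q(γ) = Q(√174, √251))

Obviously Q(γ) ⊆ Q(√174, √251), and [Q(√174, √251):Q] = 4 (since 174, 251 are distinct squarefree integers > 1 with 43674 not a perfect square). To show equality we compute the minimal polynomial of γ. From γ = √174 + √251: γ^2 = 174 + 2√(43674) + 251 = 425 + 2√(43674), so γ^2 - 425 = 2√(43674); squaring, (γ^2 - 425)^2 = 4·43674, i.e. γ^4 - 850γ^2 + 180625 - 174696 = 0, i.e. γ^4 - 850γ^2 + 5929 = 0. So γ is a root of x^4 - 850x^2 + 5929. This polynomial is irreducible over Q: it has no rational root (each ±√174 ± √251 is irrational), and any factorization into two quadratics over Q would force √(43674) ∈ Q (pairing opposite roots) or √174, √251 ∈ Q (other pairings), all impossible. Hence [Q(γ):Q] = 4 = [Q(√174, √251):Q], so Q(γ) = Q(√174, √251).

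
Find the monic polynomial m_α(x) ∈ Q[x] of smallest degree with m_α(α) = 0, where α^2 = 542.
m_α(x) = x^2 - 542

α satisfies α^2 - 542 = 0, so x^2 - 542 annihilates α. Since d = 542 is squarefree and ≠ 1, it is not a perfect square in Q, so x^2 - 542 has no rational root and is therefore irreducible over Q (a degree-2 polynomial over a field is irreducible iff it has no root). Hence m_α(x) = x^2 - 542.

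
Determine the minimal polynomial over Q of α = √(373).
m_α(x) = x^2 - 373

α satisfies α^2 - 373 = 0, so x^2 - 373 annihilates α. Since d = 373 is squarefree and ≠ 1, it is not a perfect square in Q, so x^2 - 373 has no rational root and is therefore irreducible over Q (a degree-2 polynomial over a field is irreducible iff it has no root). Hence m_α(x) = x^2 - 373.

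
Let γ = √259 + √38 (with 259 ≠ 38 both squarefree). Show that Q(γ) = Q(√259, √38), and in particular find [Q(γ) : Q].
[Q(γ) : Q] = 4 (equivalently, Q(γ) = Q(√259, √38))

Obviously Q(γ) ⊆ Q(√259, √38), and [Q(√259, √38):Q] = 4 (since 259, 38 are distinct squarefree integers > 1 with 9842 not a perfect square). To show equality we compute the minimal polynomial of γ. From γ = √259 + √38: γ^2 = 259 + 2√(9842) + 38 = 297 + 2√(9842), so γ^2 - 297 = 2√(9842); squaring, (γ^2 - 297)^2 = 4·9842, i.e. γ^4 - 594γ^2 + 88209 - 39368 = 0, i.e. γ^4 - 594γ^2 + 48841 = 0. So γ is a root of x^4 - 594x^2 + 48841. This polynomial is irreducible over Q: it has no rational root (each ±√259 ± √38 is irrational), and any factorization into two quadratics over Q would force √(9842) ∈ Q (pairing opposite roots) or √259, √38 ∈ Q (other pairings), all impossible. Hence [Q(γ):Q] = 4 = [Q(√259, √38):Q], so Q(γ) = Q(√259, √38).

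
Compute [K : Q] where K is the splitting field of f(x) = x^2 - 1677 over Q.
[K : Q] = 2

f(x) = x^2 - 1677 factors as (x - √1677)(x + √1677). The splitting field is K = Q(√1677). Since 1677 is squarefree and > 1, it is not a perfect square, so x^2 - 1677 is irreducible over Q and [Q(√1677) : Q] = 2. Hence [K : Q] = 2.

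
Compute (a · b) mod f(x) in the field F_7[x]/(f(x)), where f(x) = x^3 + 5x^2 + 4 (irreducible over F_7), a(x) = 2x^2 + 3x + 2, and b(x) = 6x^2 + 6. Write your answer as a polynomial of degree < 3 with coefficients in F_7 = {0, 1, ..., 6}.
a · b ≡ 3x^2 + 5x + 5 (mod f(x))

Multiply in F_7[x]: a(x)·b(x) = (2x^2 + 3x + 2)·(6x^2 + 6) = 5x^4 + 4x^3 + 3x^2 + 4x + 5. This has degree ≥ 3, so divide by f(x) over F_7: 5x^4 + 4x^3 + 3x^2 + 4x + 5 = (5x)·(x^3 + 5x^2 + 4) + (3x^2 + 5x + 5). Hence a·b ≡ 3x^2 + 5x + 5 (mod f). (F_7[x]/(f) is a field with 7^3 = 343 elements since f is irreducible of degree 3.)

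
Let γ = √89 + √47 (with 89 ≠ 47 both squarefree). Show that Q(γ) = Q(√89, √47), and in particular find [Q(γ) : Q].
[Q(γ) : Q] = 4 (equivalently, Q(γ) = Q(√89, √47))

Obviously Q(γ) ⊆ Q(√89, √47), and [Q(√89, √47):Q] = 4 (since 89, 47 are distinct squarefree integers > 1 with 4183 not a perfect square). To show equality we compute the minimal polynomial of γ. From γ = √89 + √47: γ^2 = 89 + 2√(4183) + 47 = 136 + 2√(4183), so γ^2 - 136 = 2√(4183); squaring, (γ^2 - 136)^2 = 4·4183, i.e. γ^4 - 272γ^2 + 18496 - 16732 = 0, i.e. γ^4 - 272γ^2 + 1764 = 0. So γ is a root of x^4 - 272x^2 + 1764. This polynomial is irreducible over Q: it has no rational root (each ±√89 ± √47 is irrational), and any factorization into two quadratics over Q would force √(4183) ∈ Q (pairing opposite roots) or √89, √47 ∈ Q (other pairings), all impossible. Hence [Q(γ):Q] = 4 = [Q(√89, √47):Q], so Q(γ) = Q(√89, √47).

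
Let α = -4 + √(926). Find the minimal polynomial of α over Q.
m_α(x) = x^2 + 8x - 910

From α + 4 = √(926), squaring gives (α + 4)^2 = 926, i.e. α^2 + 8α + 16 = 926, so α^2 + 8α - 910 = 0. The discriminant of x^2 + 8x - 910 is (8)^2 - 4·(-910) = 64 + 3640 = 3704, and 4·(926) is not a perfect square in Q since 926 is squarefree and ≠ 1. Hence x^2 + 8x - 910 is irreducible over Q and is the minimal polynomial of α.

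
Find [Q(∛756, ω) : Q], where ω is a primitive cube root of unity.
[Q(∛756, ω) : Q] = 6

[Q(∛756):Q] = 3 (min poly x^3 - 756, irreducible since 756 is not a perfect cube). [Q(ω):Q] = 2 (min poly x^2 + x + 1). Since Q(∛756) ⊂ R and ω ∉ R, we have ω ∉ Q(∛756), so x^2 + x + 1 remains irreducible over Q(∛756) and [Q(∛756, ω) : Q(∛756)] = 2. By the tower law, [Q(∛756, ω) : Q] = 3 · 2 = 6. (In fact Q(∛756, ω) is the splitting field of x^3 - 756 over Q.)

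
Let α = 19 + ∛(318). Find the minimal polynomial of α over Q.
m_α(x) = x^3 - 57x^2 + 1083x - 7177

Set β = α - 19 = ∛(318), so β^3 = 318. Then (α - 19)^3 - 318 = 0, i.e. α is a root of g(x) = (x - 19)^3 - 318 = x^3 - 57x^2 + 1083x - 7177. Since g(x) = h(x - 19) where h(x) = x^3 - 318, and h is irreducible over Q (because 318 is not a perfect cube, so h has no rational root, and a monic cubic with no rational root is irreducible), g is also irreducible (irreducibility is preserved under the substitution x → x - 19). Hence m_α(x) = x^3 - 57x^2 + 1083x - 7177.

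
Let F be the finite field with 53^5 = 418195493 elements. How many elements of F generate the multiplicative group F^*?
There are φ(418195492) = 174096000 primitive elements

F_q^* is cyclic of order q - 1 = 418195492. A cyclic group of order m has exactly φ(m) generators. Here m = 418195492 = 2^2 · 11 · 13 · 131 · 5581, so the number of primitive elements is φ(418195492) = 174096000.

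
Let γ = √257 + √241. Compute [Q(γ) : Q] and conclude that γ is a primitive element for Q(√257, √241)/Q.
[Q(γ) : Q] = 4 (equivalently, Q(γ) = Q(√257, √241))

Obviously Q(γ) ⊆ Q(√257, √241), and [Q(√257, √241):Q] = 4 (since 257, 241 are distinct squarefree integers > 1 with 61937 not a perfect square). To show equality we compute the minimal polynomial of γ. From γ = √257 + √241: γ^2 = 257 + 2√(61937) + 241 = 498 + 2√(61937), so γ^2 - 498 = 2√(61937); squaring, (γ^2 - 498)^2 = 4·61937, i.e. γ^4 - 996γ^2 + 248004 - 247748 = 0, i.e. γ^4 - 996γ^2 + 256 = 0. So γ is a root of x^4 - 996x^2 + 256. This polynomial is irreducible over Q: it has no rational root (each ±√257 ± √241 is irrational), and any factorization into two quadratics over Q would force √(61937) ∈ Q (pairing opposite roots) or √257, √241 ∈ Q (other pairings), all impossible. Hence [Q(γ):Q] = 4 = [Q(√257, √241):Q], so Q(γ) = Q(√257, √241).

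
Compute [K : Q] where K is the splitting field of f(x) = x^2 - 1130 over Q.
[K : Q] = 2

f(x) = x^2 - 1130 factors as (x - √1130)(x + √1130). The splitting field is K = Q(√1130). Since 1130 is squarefree and > 1, it is not a perfect square, so x^2 - 1130 is irreducible over Q and [Q(√1130) : Q] = 2. Hence [K : Q] = 2.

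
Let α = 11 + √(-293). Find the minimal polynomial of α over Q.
m_α(x) = x^2 - 22x + 414

From α - 11 = √(-293), squaring gives (α - 11)^2 = -293, i.e. α^2 - 22α + 121 = -293, so α^2 - 22α + 414 = 0. The discriminant of x^2 - 22x + 414 is (-22)^2 - 4·(414) = 484 - 1656 = -1172, and 4·(-293) is not a perfect square in Q since -293 is squarefree and ≠ 1. Hence x^2 - 22x + 414 is irreducible over Q and is the minimal polynomial of α.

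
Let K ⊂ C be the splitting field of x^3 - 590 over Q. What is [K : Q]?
[K : Q] = 6

The roots of x^3 - 590 are ∛590, ω∛590, ω^2∛590 where ω = e^(2πi/3) is a primitive cube root of unity, so K = Q(∛590, ω). Now [Q(∛590):Q] = 3 (since 590 is not a perfect cube, x^3 - 590 is irreducible) and [Q(ω):Q] = 2. Both 2 and 3 divide [K:Q], and [K:Q] ≤ 3·2 = 6, so [K:Q] = 6. (Equivalently: Q(∛590) ⊂ R but ω ∉ R, so [K : Q(∛590)] = 2.)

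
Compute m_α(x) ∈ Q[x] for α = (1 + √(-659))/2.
m_α(x) = x^2 - x + 165

From 2α - 1 = √(-659), squaring gives (2α - 1)^2 = -659, i.e. 4α^2 - 4α + 1 = -659, so α^2 - α + (1 + 659)/4 = 0. Since -659 ≡ 1 (mod 4), (1 + 659)/4 = 165 ∈ Z. The polynomial x^2 - x + 165 has discriminant 1 - 4·(165) = -659, which is not a perfect square in Q (d = -659 is squarefree and ≠ 1), so x^2 - x + 165 is irreducible over Q. It is the minimal polynomial of α.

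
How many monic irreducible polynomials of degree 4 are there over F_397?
There are 6210109818 monic irreducible polynomials of degree 4 over F_397

Each element of F_{397^4} that lies in no proper subfield is a root of exactly one monic irreducible of degree 4 over F_397, and each such polynomial has 4 distinct roots in F_{397^4}. By Möbius inversion the count is N_397(4) = (1/4) Σ_{d|4} μ(4/d) · 397^d = (1/4)(μ(4)·397^1 + μ(2)·397^2 + μ(1)·397^4) = 24840439272/4 = 6210109818.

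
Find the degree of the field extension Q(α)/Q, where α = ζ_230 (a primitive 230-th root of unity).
[Q(α):Q] = 88

The minimal polynomial of ζ_230 over Q is the 230-th cyclotomic polynomial Φ_230(x), which is irreducible over Q and has degree φ(230) = 88. Hence [Q(α):Q] = φ(230) = 88.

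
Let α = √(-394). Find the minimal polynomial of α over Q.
m_α(x) = x^2 + 394

α satisfies α^2 + 394 = 0, so x^2 + 394 annihilates α. Since d = -394 is squarefree and ≠ 1, it is not a perfect square in Q, so x^2 + 394 has no rational root and is therefore irreducible over Q (a degree-2 polynomial over a field is irreducible iff it has no root). Hence m_α(x) = x^2 + 394.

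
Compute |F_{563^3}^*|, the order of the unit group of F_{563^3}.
|F_{563^3}^*| = 178453546

F_{563^3} has 563^3 = 178453547 elements; its multiplicative group consists of all nonzero elements, so |F_{563^3}^*| = 178453547 - 1 = 178453546. (It is cyclic since any finite subgroup of the multiplicative group of a field is cyclic.)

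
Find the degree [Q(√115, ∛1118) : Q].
[Q(√115, ∛1118) : Q] = 6

Let L = Q(√115, ∛1118). Since Q(√115) ⊂ L and [Q(√115):Q] = 2, the tower law gives 2 | [L:Q]. Likewise Q(∛1118) ⊂ L with [Q(∛1118):Q] = 3 (because 1118 is not a perfect cube), so 3 | [L:Q]. As gcd(2,3) = 1, [L:Q] is divisible by 6. Conversely L is generated over Q by √115 and ∛1118, so [L:Q] ≤ 2·3 = 6. Therefore [Q(√115, ∛1118) : Q] = 6.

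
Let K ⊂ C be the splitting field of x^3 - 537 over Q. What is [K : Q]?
[K : Q] = 6

The roots of x^3 - 537 are ∛537, ω∛537, ω^2∛537 where ω = e^(2πi/3) is a primitive cube root of unity, so K = Q(∛537, ω). Now [Q(∛537):Q] = 3 (since 537 is not a perfect cube, x^3 - 537 is irreducible) and [Q(ω):Q] = 2. Both 2 and 3 divide [K:Q], and [K:Q] ≤ 3·2 = 6, so [K:Q] = 6. (Equivalently: Q(∛537) ⊂ R but ω ∉ R, so [K : Q(∛537)] = 2.)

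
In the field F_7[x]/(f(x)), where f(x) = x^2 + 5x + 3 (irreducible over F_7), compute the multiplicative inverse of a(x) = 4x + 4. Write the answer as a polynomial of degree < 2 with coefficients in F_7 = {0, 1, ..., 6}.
a(x)^(-1) ≡ 2x + 1 (mod f(x))

Since f is irreducible over F_7, F_7[x]/(f) is a field and a(x) ≠ 0 has an inverse. Apply the extended Euclidean algorithm to f(x) and a(x) in F_7[x]: f(x) = (2x + 1)·a(x) + (6). The last nonzero remainder is the constant 6 = gcd(f, a) in F_7. Back-substituting through the division chain expresses 6 = s(x)·a(x) + t(x)·f(x) with s(x) ≡ 5x + 6 (mod f), so (5x + 6)·a(x) ≡ 6 (mod f). Multiplying by 6^(-1) ≡ 6 in F_7 gives a(x)^(-1) ≡ 6·(5x + 6) ≡ 2x + 1 (mod f). Check: (4x + 4)·(2x + 1) = x^2 + 5x + 4 ≡ 1 (mod x^2 + 5x + 3).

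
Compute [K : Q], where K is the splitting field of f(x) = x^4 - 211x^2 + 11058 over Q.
[K : Q] = 4

Solving the quadratic in x^2: x^2 = (211 ± √(211^2 - 4·11058))/2 = (211 ± √289)/2 = (211 ± 17)/2, giving x^2 = 114 or x^2 = 97. So f(x) = (x^2 - 114)(x^2 - 97) and the roots of f are ±√114, ±√97. Hence the splitting field is K = Q(√114, √97). Since 114 and 97 are distinct squarefree integers > 1, their product 11058 is not a perfect square, so √97 ∉ Q(√114). By the tower law [K:Q] = [Q(√114,√97):Q(√114)] · [Q(√114):Q] = 2 · 2 = 4.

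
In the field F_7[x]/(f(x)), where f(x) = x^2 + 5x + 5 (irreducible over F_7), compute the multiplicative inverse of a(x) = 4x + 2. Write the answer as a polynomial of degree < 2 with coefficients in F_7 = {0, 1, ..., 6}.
a(x)^(-1) ≡ 5x + 5 (mod f(x))

Since f is irreducible over F_7, F_7[x]/(f) is a field and a(x) ≠ 0 has an inverse. Apply the extended Euclidean algorithm to f(x) and a(x) in F_7[x]: f(x) = (2x + 2)·a(x) + (1). The last nonzero remainder is the constant 1 = gcd(f, a) in F_7. Back-substituting through the division chain expresses 1 = s(x)·a(x) + t(x)·f(x) with s(x) ≡ 5x + 5 (mod f), so a(x)^(-1) ≡ s(x) = 5x + 5 (mod f). Check: (4x + 2)·(5x + 5) = 6x^2 + 2x + 3 ≡ 1 (mod x^2 + 5x + 5).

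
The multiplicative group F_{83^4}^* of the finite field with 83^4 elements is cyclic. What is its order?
|F_{83^4}^*| = 47458320

F_{83^4} has 83^4 = 47458321 elements; its multiplicative group consists of all nonzero elements, so |F_{83^4}^*| = 47458321 - 1 = 47458320. (It is cyclic since any finite subgroup of the multiplicative group of a field is cyclic.)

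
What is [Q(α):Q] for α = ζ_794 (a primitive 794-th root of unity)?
[Q(α):Q] = 396

The minimal polynomial of ζ_794 over Q is the 794-th cyclotomic polynomial Φ_794(x), which is irreducible over Q and has degree φ(794) = 396. Hence [Q(α):Q] = φ(794) = 396.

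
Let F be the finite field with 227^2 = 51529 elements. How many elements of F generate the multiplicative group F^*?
There are φ(51528) = 16128 primitive elements

F_q^* is cyclic of order q - 1 = 51528. A cyclic group of order m has exactly φ(m) generators. Here m = 51528 = 2^3 · 3 · 19 · 113, so the number of primitive elements is φ(51528) = 16128.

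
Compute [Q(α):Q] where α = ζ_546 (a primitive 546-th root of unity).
[Q(α):Q] = 144

The minimal polynomial of ζ_546 over Q is the 546-th cyclotomic polynomial Φ_546(x), which is irreducible over Q and has degree φ(546) = 144. Hence [Q(α):Q] = φ(546) = 144.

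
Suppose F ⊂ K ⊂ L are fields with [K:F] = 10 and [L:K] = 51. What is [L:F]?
[L:F] = 510

The tower law says that for any tower of field extensions F ⊂ K ⊂ L with finite degrees, [L:F] = [L:K] · [K:F]. Here this gives [L:F] = 51 · 10 = 510.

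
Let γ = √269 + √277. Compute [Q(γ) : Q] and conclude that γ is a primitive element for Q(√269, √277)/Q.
[Q(γ) : Q] = 4 (equivalently, Q(γ) = Q(√269, √277))

Obviously Q(γ) ⊆ Q(√269, √277), and [Q(√269, √277):Q] = 4 (since 269, 277 are distinct squarefree integers > 1 with 74513 not a perfect square). To show equality we compute the minimal polynomial of γ. From γ = √269 + √277: γ^2 = 269 + 2√(74513) + 277 = 546 + 2√(74513), so γ^2 - 546 = 2√(74513); squaring, (γ^2 - 546)^2 = 4·74513, i.e. γ^4 - 1092γ^2 + 298116 - 298052 = 0, i.e. γ^4 - 1092γ^2 + 64 = 0. So γ is a root of x^4 - 1092x^2 + 64. This polynomial is irreducible over Q: it has no rational root (each ±√269 ± √277 is irrational), and any factorization into two quadratics over Q would force √(74513) ∈ Q (pairing opposite roots) or √269, √277 ∈ Q (other pairings), all impossible. Hence [Q(γ):Q] = 4 = [Q(√269, √277):Q], so Q(γ) = Q(√269, √277).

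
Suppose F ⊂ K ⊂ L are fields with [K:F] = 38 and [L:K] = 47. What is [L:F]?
[L:F] = 1786

The tower law says that for any tower of field extensions F ⊂ K ⊂ L with finite degrees, [L:F] = [L:K] · [K:F]. Here this gives [L:F] = 47 · 38 = 1786.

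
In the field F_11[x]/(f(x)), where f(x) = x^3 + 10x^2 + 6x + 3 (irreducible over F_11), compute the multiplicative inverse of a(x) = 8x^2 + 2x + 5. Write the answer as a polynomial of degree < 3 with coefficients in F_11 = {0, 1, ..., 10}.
a(x)^(-1) ≡ 4x^2 + 7x + 5 (mod f(x))

Since f is irreducible over F_11, F_11[x]/(f) is a field and a(x) ≠ 0 has an inverse. Apply the extended Euclidean algorithm to f(x) and a(x) in F_11[x]: f(x) = (7x + 5)·a(x) + (5x);  a(x) = (6x + 7)·(5x) + (5). The last nonzero remainder is the constant 5 = gcd(f, a) in F_11. Back-substituting through the division chain expresses 5 = s(x)·a(x) + t(x)·f(x) with s(x) ≡ 9x^2 + 2x + 3 (mod f), so (9x^2 + 2x + 3)·a(x) ≡ 5 (mod f). Multiplying by 5^(-1) ≡ 9 in F_11 gives a(x)^(-1) ≡ 9·(9x^2 + 2x + 3) ≡ 4x^2 + 7x + 5 (mod f). Check: (8x^2 + 2x + 5)·(4x^2 + 7x + 5) = 10x^4 + 9x^3 + 8x^2 + x + 3 ≡ 1 (mod x^3 + 10x^2 + 6x + 3).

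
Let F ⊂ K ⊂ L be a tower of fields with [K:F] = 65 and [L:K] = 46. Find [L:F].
[L:F] = 2990

The tower law says that for any tower of field extensions F ⊂ K ⊂ L with finite degrees, [L:F] = [L:K] · [K:F]. Here this gives [L:F] = 46 · 65 = 2990.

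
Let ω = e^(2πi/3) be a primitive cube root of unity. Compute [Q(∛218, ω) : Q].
[Q(∛218, ω) : Q] = 6

[Q(∛218):Q] = 3 (min poly x^3 - 218, irreducible since 218 is not a perfect cube). [Q(ω):Q] = 2 (min poly x^2 + x + 1). Since Q(∛218) ⊂ R and ω ∉ R, we have ω ∉ Q(∛218), so x^2 + x + 1 remains irreducible over Q(∛218) and [Q(∛218, ω) : Q(∛218)] = 2. By the tower law, [Q(∛218, ω) : Q] = 3 · 2 = 6. (In fact Q(∛218, ω) is the splitting field of x^3 - 218 over Q.)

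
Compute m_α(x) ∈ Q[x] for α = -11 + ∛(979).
m_α(x) = x^3 + 33x^2 + 363x + 352

Set β = α + 11 = ∛(979), so β^3 = 979. Then (α + 11)^3 - 979 = 0, i.e. α is a root of g(x) = (x + 11)^3 - 979 = x^3 + 33x^2 + 363x + 352. Since g(x) = h(x + 11) where h(x) = x^3 - 979, and h is irreducible over Q (because 979 is not a perfect cube, so h has no rational root, and a monic cubic with no rational root is irreducible), g is also irreducible (irreducibility is preserved under the substitution x → x + 11). Hence m_α(x) = x^3 + 33x^2 + 363x + 352.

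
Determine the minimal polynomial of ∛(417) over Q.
m_α(x) = x^3 - 417

α satisfies α^3 = 417, so x^3 - 417 annihilates α. By the rational root test, a rational root p/q (in lowest terms) of x^3 - 417 would satisfy p^3 = 417 q^3, forcing q = 1 and p^3 = 417; but 417 is not a perfect cube, contradiction. A monic cubic over Q with no rational root is irreducible (any nontrivial factorization would include a linear factor). Hence x^3 - 417 is the minimal polynomial of α, and in particular [Q(α):Q] = 3.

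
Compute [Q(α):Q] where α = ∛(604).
[Q(α):Q] = 3

The minimal polynomial of α is x^3 - 604, irreducible over Q since 604 is not a perfect cube (so x^3 - 604 has no rational root). Hence [Q(α):Q] = deg(m_α) = 3.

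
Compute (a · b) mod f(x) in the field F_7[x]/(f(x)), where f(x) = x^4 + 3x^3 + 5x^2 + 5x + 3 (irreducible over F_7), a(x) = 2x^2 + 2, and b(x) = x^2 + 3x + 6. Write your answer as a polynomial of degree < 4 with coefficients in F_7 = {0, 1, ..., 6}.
a · b ≡ 4x^2 + 3x + 6 (mod f(x))

Multiply in F_7[x]: a(x)·b(x) = (2x^2 + 2)·(x^2 + 3x + 6) = 2x^4 + 6x^3 + 6x + 5. This has degree ≥ 4, so divide by f(x) over F_7: 2x^4 + 6x^3 + 6x + 5 = (2)·(x^4 + 3x^3 + 5x^2 + 5x + 3) + (4x^2 + 3x + 6). Hence a·b ≡ 4x^2 + 3x + 6 (mod f). (F_7[x]/(f) is a field with 7^4 = 2401 elements since f is irreducible of degree 4.)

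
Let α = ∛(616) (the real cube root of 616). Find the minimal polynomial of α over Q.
m_α(x) = x^3 - 616

α satisfies α^3 = 616, so x^3 - 616 annihilates α. By the rational root test, a rational root p/q (in lowest terms) of x^3 - 616 would satisfy p^3 = 616 q^3, forcing q = 1 and p^3 = 616; but 616 is not a perfect cube, contradiction. A monic cubic over Q with no rational root is irreducible (any nontrivial factorization would include a linear factor). Hence x^3 - 616 is the minimal polynomial of α, and in particular [Q(α):Q] = 3.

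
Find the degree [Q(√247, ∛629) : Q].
[Q(√247, ∛629) : Q] = 6

Let L = Q(√247, ∛629). Since Q(√247) ⊂ L and [Q(√247):Q] = 2, the tower law gives 2 | [L:Q]. Likewise Q(∛629) ⊂ L with [Q(∛629):Q] = 3 (because 629 is not a perfect cube), so 3 | [L:Q]. As gcd(2,3) = 1, [L:Q] is divisible by 6. Conversely L is generated over Q by √247 and ∛629, so [L:Q] ≤ 2·3 = 6. Therefore [Q(√247, ∛629) : Q] = 6.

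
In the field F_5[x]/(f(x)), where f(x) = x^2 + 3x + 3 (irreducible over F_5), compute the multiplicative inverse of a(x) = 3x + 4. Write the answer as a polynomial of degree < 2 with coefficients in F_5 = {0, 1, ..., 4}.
a(x)^(-1) ≡ x (mod f(x))

Since f is irreducible over F_5, F_5[x]/(f) is a field and a(x) ≠ 0 has an inverse. Apply the extended Euclidean algorithm to f(x) and a(x) in F_5[x]: f(x) = (2x)·a(x) + (3). The last nonzero remainder is the constant 3 = gcd(f, a) in F_5. Back-substituting through the division chain expresses 3 = s(x)·a(x) + t(x)·f(x) with s(x) ≡ 3x (mod f), so (3x)·a(x) ≡ 3 (mod f). Multiplying by 3^(-1) ≡ 2 in F_5 gives a(x)^(-1) ≡ 2·(3x) ≡ x (mod f). Check: (3x + 4)·(x) = 3x^2 + 4x ≡ 1 (mod x^2 + 3x + 3).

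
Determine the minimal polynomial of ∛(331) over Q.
m_α(x) = x^3 - 331

α satisfies α^3 = 331, so x^3 - 331 annihilates α. By the rational root test, a rational root p/q (in lowest terms) of x^3 - 331 would satisfy p^3 = 331 q^3, forcing q = 1 and p^3 = 331; but 331 is not a perfect cube, contradiction. A monic cubic over Q with no rational root is irreducible (any nontrivial factorization would include a linear factor). Hence x^3 - 331 is the minimal polynomial of α, and in particular [Q(α):Q] = 3.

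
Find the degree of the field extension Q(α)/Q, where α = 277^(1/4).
[Q(α):Q] = 4

α is a root of x^4 - 277. By Eisenstein's criterion at the prime p = 277 (which divides the constant term 277 but p^2 = 76729 does not, since 277 is squarefree), x^4 - 277 is irreducible over Q. Hence [Q(α):Q] = 4.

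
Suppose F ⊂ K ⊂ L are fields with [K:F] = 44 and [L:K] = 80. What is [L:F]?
[L:F] = 3520

The tower law says that for any tower of field extensions F ⊂ K ⊂ L with finite degrees, [L:F] = [L:K] · [K:F]. Here this gives [L:F] = 80 · 44 = 3520.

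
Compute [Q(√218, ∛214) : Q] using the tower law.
[Q(√218, ∛214) : Q] = 6

Let L = Q(√218, ∛214). Since Q(√218) ⊂ L and [Q(√218):Q] = 2, the tower law gives 2 | [L:Q]. Likewise Q(∛214) ⊂ L with [Q(∛214):Q] = 3 (because 214 is not a perfect cube), so 3 | [L:Q]. As gcd(2,3) = 1, [L:Q] is divisible by 6. Conversely L is generated over Q by √218 and ∛214, so [L:Q] ≤ 2·3 = 6. Therefore [Q(√218, ∛214) : Q] = 6.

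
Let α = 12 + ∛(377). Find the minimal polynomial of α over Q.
m_α(x) = x^3 - 36x^2 + 432x - 2105

Set β = α - 12 = ∛(377), so β^3 = 377. Then (α - 12)^3 - 377 = 0, i.e. α is a root of g(x) = (x - 12)^3 - 377 = x^3 - 36x^2 + 432x - 2105. Since g(x) = h(x - 12) where h(x) = x^3 - 377, and h is irreducible over Q (because 377 is not a perfect cube, so h has no rational root, and a monic cubic with no rational root is irreducible), g is also irreducible (irreducibility is preserved under the substitution x → x - 12). Hence m_α(x) = x^3 - 36x^2 + 432x - 2105.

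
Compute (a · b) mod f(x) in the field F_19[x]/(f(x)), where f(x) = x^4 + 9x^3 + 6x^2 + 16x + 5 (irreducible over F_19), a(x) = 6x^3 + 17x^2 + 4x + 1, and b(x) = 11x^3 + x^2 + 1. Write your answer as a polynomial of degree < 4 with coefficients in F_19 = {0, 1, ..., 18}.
a · b ≡ 6x^3 + 7x^2 + 13x + 9 (mod f(x))

Multiply in F_19[x]: a(x)·b(x) = (6x^3 + 17x^2 + 4x + 1)·(11x^3 + x^2 + 1) = 9x^6 + 3x^5 + 4x^4 + 2x^3 + 18x^2 + 4x + 1. This has degree ≥ 4, so divide by f(x) over F_19: 9x^6 + 3x^5 + 4x^4 + 2x^3 + 18x^2 + 4x + 1 = (9x^2 + 17x + 6)·(x^4 + 9x^3 + 6x^2 + 16x + 5) + (6x^3 + 7x^2 + 13x + 9). Hence a·b ≡ 6x^3 + 7x^2 + 13x + 9 (mod f). (F_19[x]/(f) is a field with 19^4 = 130321 elements since f is irreducible of degree 4.)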